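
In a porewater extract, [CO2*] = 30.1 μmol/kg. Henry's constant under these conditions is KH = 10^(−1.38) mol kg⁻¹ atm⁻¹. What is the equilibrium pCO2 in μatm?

KH = 10^(−1.38) = 4.169×10^-2 mol kg⁻¹ atm⁻¹
pCO2 = [CO2*]/KH = 30.1×10^-6 / 4.169×10^-2 = 7.22×10^-4 atm = 722 μatm

pCO2 = 722 μatm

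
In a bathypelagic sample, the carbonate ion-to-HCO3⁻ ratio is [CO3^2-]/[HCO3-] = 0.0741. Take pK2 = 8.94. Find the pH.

pH = 7.81

From K2 = [H⁺][CO3^2-]/[HCO3-]:  pH = pK2 + log₁₀([CO3^2-]/[HCO3-])
log₁₀(0.0741) = -1.130
pH = 8.94 + (-1.130) = 7.81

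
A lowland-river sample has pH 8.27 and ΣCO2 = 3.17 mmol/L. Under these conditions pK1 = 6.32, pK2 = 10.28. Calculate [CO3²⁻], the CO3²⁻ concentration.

[CO3²⁻] = 0.0303 mmol/L

α₂ = 1 / (1 + [H⁺]/K2 + [H⁺]²/(K1K2)) = 1 / (1 + 10^+2.01 + 10^+0.06)
   = 1 / (1 + 102.33 + 1.1482) = 1/104.48 = 0.009571
[CO3²⁻] = α₂ × DIC = 0.009571 × 3.17 = 0.0303 mmol/L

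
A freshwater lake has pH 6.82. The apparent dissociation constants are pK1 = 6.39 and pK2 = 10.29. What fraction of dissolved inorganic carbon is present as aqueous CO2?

α₀ = 1 / (1 + K1/[H⁺] + K1K2/[H⁺]²) = 1 / (1 + 10^+0.43 + 10^-3.04)
   = 1 / (1 + 2.6915 + 0.00091201) = 1/3.6924 = 0.2708

α₀ = 0.271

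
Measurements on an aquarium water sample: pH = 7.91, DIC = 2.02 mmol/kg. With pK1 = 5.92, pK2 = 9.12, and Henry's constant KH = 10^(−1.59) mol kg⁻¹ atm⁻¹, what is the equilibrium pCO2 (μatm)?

pCO2 = 750 μatm

α₀ = 1 / (1 + K1/[H⁺] + K1K2/[H⁺]²) = 1 / (1 + 10^+1.99 + 10^+0.78)
   = 1 / (1 + 97.724 + 6.0256) = 1/104.75 = 0.009547
[CO2*] = α₀ × DIC = 0.009547 × 2.02 = 0.01928 mmol/kg = 19.28 μmol/kg
pCO2 = [CO2*]/KH = 1.928×10^-5 / 2.570×10^-2 = 750 μatm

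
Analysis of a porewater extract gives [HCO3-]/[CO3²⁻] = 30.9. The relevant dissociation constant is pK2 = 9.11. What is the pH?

From K2 = [H⁺][CO3²⁻]/[HCO3-]:  pH = pK2 − log₁₀([HCO3-]/[CO3²⁻])
log₁₀(30.9) = +1.490
pH = 9.11 − (+1.490) = 7.62

pH = 7.62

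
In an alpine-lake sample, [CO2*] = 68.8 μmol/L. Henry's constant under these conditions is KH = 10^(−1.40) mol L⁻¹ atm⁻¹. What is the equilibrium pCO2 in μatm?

KH = 10^(−1.40) = 3.981×10^-2 mol L⁻¹ atm⁻¹
pCO2 = [CO2*]/KH = 68.8×10^-6 / 3.981×10^-2 = 1.73×10^-3 atm = 1730 μatm

pCO2 = 1730 μatm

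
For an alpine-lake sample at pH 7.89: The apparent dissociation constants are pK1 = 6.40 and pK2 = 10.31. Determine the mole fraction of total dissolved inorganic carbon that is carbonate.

α₂ = 0.00367

α₂ = 1 / (1 + [H⁺]/K2 + [H⁺]²/(K1K2)) = 1 / (1 + 10^+2.42 + 10^+0.93)
   = 1 / (1 + 263.03 + 8.5114) = 1/272.54 = 0.003669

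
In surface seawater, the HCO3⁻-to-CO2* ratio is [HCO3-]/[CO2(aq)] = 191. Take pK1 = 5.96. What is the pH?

From K1 = [H⁺][HCO3-]/[CO2(aq)]:  pH = pK1 + log₁₀([HCO3-]/[CO2(aq)])
log₁₀(191) = +2.281
pH = 5.96 + (+2.281) = 8.24

pH = 8.24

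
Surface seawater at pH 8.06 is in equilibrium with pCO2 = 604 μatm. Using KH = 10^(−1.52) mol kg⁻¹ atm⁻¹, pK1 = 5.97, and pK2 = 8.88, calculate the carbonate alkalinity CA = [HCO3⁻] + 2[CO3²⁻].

[CO2*] = KH · pCO2 = 10^(−1.52) × 604×10^-6 = 1.824×10^-5 mol/kg
α₀ = 1/(1 + K1/[H⁺] + K1K2/[H⁺]²) = 1/(1 + 10^+2.09 + 10^+1.27) = 0.007010
DIC = [CO2*]/α₀ = 1.824×10^-5 / 0.007010 = 2.602 mmol/kg
CA = (α₁ + 2α₂)·DIC = (0.8625 + 2×0.1305) × 2.602 = 2.92 mmol/kg

CA = 2.92 mmol/kg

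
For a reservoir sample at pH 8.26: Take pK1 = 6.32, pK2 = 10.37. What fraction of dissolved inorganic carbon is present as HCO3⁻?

α₁ = 0.981

α₁ = 1 / (1 + [H⁺]/K1 + K2/[H⁺]) = 1 / (1 + 10^-1.94 + 10^-2.11)
   = 1 / (1 + 0.011482 + 0.0077625) = 1/1.0192 = 0.9811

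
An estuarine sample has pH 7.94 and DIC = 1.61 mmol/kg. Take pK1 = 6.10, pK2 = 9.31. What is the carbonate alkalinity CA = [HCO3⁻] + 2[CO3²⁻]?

CA = 1.65 mmol/kg

CA = [HCO3⁻] + 2[CO3²⁻] = (α₁ + 2α₂)·DIC
At pH 7.94: [H⁺]/K1 = 10^-1.84 = 0.014454, K2/[H⁺] = 10^-1.37 = 0.042658
α₁ = 1/(1 + 0.014454 + 0.042658) = 1/1.0571 = 0.9460; α₂ = α₁·K2/[H⁺] = 0.04035
α₁ + 2α₂ = 1.0267
CA = 1.0267 × 1.61 = 1.65 mmol/kg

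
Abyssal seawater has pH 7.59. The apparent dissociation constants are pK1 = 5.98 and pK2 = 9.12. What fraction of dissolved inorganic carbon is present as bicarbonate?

α₁ = 0.949

α₁ = 1 / (1 + [H⁺]/K1 + K2/[H⁺]) = 1 / (1 + 10^-1.61 + 10^-1.53)
   = 1 / (1 + 0.024547 + 0.029512) = 1/1.0541 = 0.9487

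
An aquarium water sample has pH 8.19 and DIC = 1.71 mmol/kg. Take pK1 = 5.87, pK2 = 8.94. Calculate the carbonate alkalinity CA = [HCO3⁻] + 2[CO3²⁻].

CA = 1.96 mmol/kg

CA = [HCO3⁻] + 2[CO3²⁻] = (α₁ + 2α₂)·DIC
At pH 8.19: [H⁺]/K1 = 10^-2.32 = 0.0047863, K2/[H⁺] = 10^-0.75 = 0.17783
α₁ = 1/(1 + 0.0047863 + 0.17783) = 1/1.1826 = 0.8456; α₂ = α₁·K2/[H⁺] = 0.1504
α₁ + 2α₂ = 1.1463
CA = 1.1463 × 1.71 = 1.96 mmol/kg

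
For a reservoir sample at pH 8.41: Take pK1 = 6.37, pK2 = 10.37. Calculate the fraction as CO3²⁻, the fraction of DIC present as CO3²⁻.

α₂ = 0.0107

α₂ = 1 / (1 + [H⁺]/K2 + [H⁺]²/(K1K2)) = 1 / (1 + 10^+1.96 + 10^-0.08)
   = 1 / (1 + 91.201 + 0.83176) = 1/93.033 = 0.01075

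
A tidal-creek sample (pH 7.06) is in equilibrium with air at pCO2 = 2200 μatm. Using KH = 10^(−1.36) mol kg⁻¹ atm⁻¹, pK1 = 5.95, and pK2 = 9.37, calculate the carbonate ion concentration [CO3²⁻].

[CO3²⁻] = 6.06 μmol/kg

[CO2*] = KH · pCO2 = 10^(−1.36) × 2200×10^-6 = 9.603×10^-5 mol/kg
α₀ = 1/(1 + K1/[H⁺] + K1K2/[H⁺]²) = 1/(1 + 10^+1.11 + 10^-1.20) = 0.07171
DIC = [CO2*]/α₀ = 9.603×10^-5 / 0.07171 = 1.339 mmol/kg
[CO3²⁻] = α₂·DIC; α₂ = 0.004524, so [CO3²⁻] = 0.004524 × 1.339 = 0.00606 mmol/kg = 6.06 μmol/kg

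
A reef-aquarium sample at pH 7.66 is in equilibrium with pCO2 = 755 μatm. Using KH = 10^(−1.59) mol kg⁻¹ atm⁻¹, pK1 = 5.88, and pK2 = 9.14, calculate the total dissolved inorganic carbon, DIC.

DIC = 1.23 mmol/kg

[CO2*] = KH · pCO2 = 10^(−1.59) × 755×10^-6 = 1.941×10^-5 mol/kg
α₀ = 1/(1 + K1/[H⁺] + K1K2/[H⁺]²) = 1/(1 + 10^+1.78 + 10^+0.30) = 0.01581
DIC = [CO2*]/α₀ = 1.941×10^-5 / 0.01581 = 1.23 mmol/kg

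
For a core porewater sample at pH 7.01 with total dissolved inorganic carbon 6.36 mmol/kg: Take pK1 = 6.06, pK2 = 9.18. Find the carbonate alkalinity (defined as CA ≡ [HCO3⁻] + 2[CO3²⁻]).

CA = 5.76 mmol/kg

CA = [HCO3⁻] + 2[CO3²⁻] = (α₁ + 2α₂)·DIC
At pH 7.01: [H⁺]/K1 = 10^-0.95 = 0.11220, K2/[H⁺] = 10^-2.17 = 0.0067608
α₁ = 1/(1 + 0.11220 + 0.0067608) = 1/1.1190 = 0.8937; α₂ = α₁·K2/[H⁺] = 0.006042
α₁ + 2α₂ = 0.9058
CA = 0.9058 × 6.36 = 5.76 mmol/kg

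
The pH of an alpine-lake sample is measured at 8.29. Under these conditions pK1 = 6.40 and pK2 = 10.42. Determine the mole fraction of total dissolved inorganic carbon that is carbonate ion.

α₂ = 1 / (1 + [H⁺]/K2 + [H⁺]²/(K1K2)) = 1 / (1 + 10^+2.13 + 10^+0.24)
   = 1 / (1 + 134.90 + 1.7378) = 1/137.63 = 0.007266

α₂ = 0.00727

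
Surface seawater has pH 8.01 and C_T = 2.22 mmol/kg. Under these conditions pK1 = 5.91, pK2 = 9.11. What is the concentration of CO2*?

α₀ = 1 / (1 + K1/[H⁺] + K1K2/[H⁺]²) = 1 / (1 + 10^+2.10 + 10^+1.00)
   = 1 / (1 + 125.89 + 10.000) = 1/136.89 = 0.007305
[CO2*] = α₀ × DIC = 0.007305 × 2.22 = 0.0162 mmol/kg = 16.2 μmol/kg

[CO2*] = 16.2 μmol/kg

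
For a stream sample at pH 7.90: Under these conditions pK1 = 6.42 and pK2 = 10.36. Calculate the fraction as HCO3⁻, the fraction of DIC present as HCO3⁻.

α₁ = 0.965

α₁ = 1 / (1 + [H⁺]/K1 + K2/[H⁺]) = 1 / (1 + 10^-1.48 + 10^-2.46)
   = 1 / (1 + 0.033113 + 0.0034674) = 1/1.0366 = 0.9647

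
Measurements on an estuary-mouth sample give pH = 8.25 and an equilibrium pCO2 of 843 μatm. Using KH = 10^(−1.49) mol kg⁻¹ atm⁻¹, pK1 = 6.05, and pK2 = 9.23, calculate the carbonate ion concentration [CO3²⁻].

[CO2*] = KH · pCO2 = 10^(−1.49) × 843×10^-6 = 2.728×10^-5 mol/kg
α₀ = 1/(1 + K1/[H⁺] + K1K2/[H⁺]²) = 1/(1 + 10^+2.20 + 10^+1.22) = 0.005679
DIC = [CO2*]/α₀ = 2.728×10^-5 / 0.005679 = 4.803 mmol/kg
[CO3²⁻] = α₂·DIC; α₂ = 0.09425, so [CO3²⁻] = 0.09425 × 4.803 = 0.453 mmol/kg

[CO3²⁻] = 0.453 mmol/kg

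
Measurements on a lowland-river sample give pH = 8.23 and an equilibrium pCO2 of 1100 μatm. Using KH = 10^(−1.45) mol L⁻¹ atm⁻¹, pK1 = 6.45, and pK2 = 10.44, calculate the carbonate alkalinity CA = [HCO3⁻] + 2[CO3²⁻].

CA = 2.38 mmol/L

[CO2*] = KH · pCO2 = 10^(−1.45) × 1100×10^-6 = 3.903×10^-5 mol/L
α₀ = 1/(1 + K1/[H⁺] + K1K2/[H⁺]²) = 1/(1 + 10^+1.78 + 10^-0.43) = 0.01623
DIC = [CO2*]/α₀ = 3.903×10^-5 / 0.01623 = 2.405 mmol/L
CA = (α₁ + 2α₂)·DIC = (0.9777 + 2×0.006029) × 2.405 = 2.38 mmol/L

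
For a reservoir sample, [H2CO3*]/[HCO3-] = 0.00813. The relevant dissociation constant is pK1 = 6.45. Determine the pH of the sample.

pH = 8.54

From K1 = [H⁺][HCO3-]/[H2CO3*]:  pH = pK1 − log₁₀([H2CO3*]/[HCO3-])
log₁₀(0.00813) = -2.090
pH = 6.45 − (-2.090) = 8.54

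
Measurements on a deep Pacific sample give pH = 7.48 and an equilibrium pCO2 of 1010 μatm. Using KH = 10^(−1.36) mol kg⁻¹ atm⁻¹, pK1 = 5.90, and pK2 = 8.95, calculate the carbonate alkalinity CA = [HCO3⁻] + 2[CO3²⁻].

CA = 1.79 mmol/kg

[CO2*] = KH · pCO2 = 10^(−1.36) × 1010×10^-6 = 4.409×10^-5 mol/kg
α₀ = 1/(1 + K1/[H⁺] + K1K2/[H⁺]²) = 1/(1 + 10^+1.58 + 10^+0.11) = 0.02481
DIC = [CO2*]/α₀ = 4.409×10^-5 / 0.02481 = 1.777 mmol/kg
CA = (α₁ + 2α₂)·DIC = (0.9432 + 2×0.03196) × 1.777 = 1.79 mmol/kg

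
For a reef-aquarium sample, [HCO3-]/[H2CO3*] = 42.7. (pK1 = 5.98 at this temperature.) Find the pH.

From K1 = [H⁺][HCO3-]/[H2CO3*]:  pH = pK1 + log₁₀([HCO3-]/[H2CO3*])
log₁₀(42.7) = +1.630
pH = 5.98 + (+1.630) = 7.61

pH = 7.61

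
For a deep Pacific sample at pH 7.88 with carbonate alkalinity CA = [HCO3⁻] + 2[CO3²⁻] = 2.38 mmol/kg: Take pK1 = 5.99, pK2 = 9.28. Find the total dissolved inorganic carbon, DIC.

CA = [HCO3⁻] + 2[CO3²⁻] = (α₁ + 2α₂)·DIC
At pH 7.88: [H⁺]/K1 = 10^-1.89 = 0.012882, K2/[H⁺] = 10^-1.40 = 0.039811
α₁ = 1/(1 + 0.012882 + 0.039811) = 1/1.0527 = 0.9499; α₂ = α₁·K2/[H⁺] = 0.03782
α₁ + 2α₂ = 1.0256
DIC = CA / (α₁ + 2α₂) = 2.38 / 1.0256 = 2.32 mmol/kg

DIC = 2.32 mmol/kg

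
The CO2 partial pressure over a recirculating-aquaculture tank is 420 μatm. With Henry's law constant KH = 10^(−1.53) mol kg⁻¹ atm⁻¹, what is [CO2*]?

KH = 10^(−1.53) = 2.951×10^-2 mol kg⁻¹ atm⁻¹
[CO2*] = KH · pCO2 = 2.951×10^-2 × 420×10^-6 atm = 1.24×10^-5 mol/kg

[CO2*] = 12.4 μmol/kg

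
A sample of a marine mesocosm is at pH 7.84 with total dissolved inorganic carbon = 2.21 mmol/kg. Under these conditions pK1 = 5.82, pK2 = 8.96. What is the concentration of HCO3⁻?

[HCO3⁻] = 2.04 mmol/kg

α₁ = 1 / (1 + [H⁺]/K1 + K2/[H⁺]) = 1 / (1 + 10^-2.02 + 10^-1.12)
   = 1 / (1 + 0.0095499 + 0.075858) = 1/1.0854 = 0.9213
[HCO3⁻] = α₁ × DIC = 0.9213 × 2.21 = 2.04 mmol/kg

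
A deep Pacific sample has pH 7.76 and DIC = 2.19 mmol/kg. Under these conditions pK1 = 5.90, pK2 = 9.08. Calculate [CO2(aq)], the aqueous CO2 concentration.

[CO2*] = 0.0285 mmol/kg

α₀ = 1 / (1 + K1/[H⁺] + K1K2/[H⁺]²) = 1 / (1 + 10^+1.86 + 10^+0.54)
   = 1 / (1 + 72.444 + 3.4674) = 1/76.911 = 0.01300
[CO2*] = α₀ × DIC = 0.01300 × 2.19 = 0.0285 mmol/kg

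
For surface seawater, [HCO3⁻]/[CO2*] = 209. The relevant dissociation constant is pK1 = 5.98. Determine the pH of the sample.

From K1 = [H⁺][HCO3⁻]/[CO2*]:  pH = pK1 + log₁₀([HCO3⁻]/[CO2*])
log₁₀(209) = +2.320
pH = 5.98 + (+2.320) = 8.30

pH = 8.30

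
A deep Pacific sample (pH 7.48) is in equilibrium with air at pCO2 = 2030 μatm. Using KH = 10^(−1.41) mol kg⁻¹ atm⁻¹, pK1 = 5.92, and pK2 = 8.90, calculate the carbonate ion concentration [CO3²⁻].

[CO3²⁻] = 0.109 mmol/kg

[CO2*] = KH · pCO2 = 10^(−1.41) × 2030×10^-6 = 7.898×10^-5 mol/kg
α₀ = 1/(1 + K1/[H⁺] + K1K2/[H⁺]²) = 1/(1 + 10^+1.56 + 10^+0.14) = 0.02585
DIC = [CO2*]/α₀ = 7.898×10^-5 / 0.02585 = 3.055 mmol/kg
[CO3²⁻] = α₂·DIC; α₂ = 0.03568, so [CO3²⁻] = 0.03568 × 3.055 = 0.109 mmol/kg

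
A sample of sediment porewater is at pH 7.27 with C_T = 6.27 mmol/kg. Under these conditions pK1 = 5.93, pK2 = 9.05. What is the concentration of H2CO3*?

α₀ = 1 / (1 + K1/[H⁺] + K1K2/[H⁺]²) = 1 / (1 + 10^+1.34 + 10^-0.44)
   = 1 / (1 + 21.878 + 0.36308) = 1/23.241 = 0.04303
[CO2*] = α₀ × DIC = 0.04303 × 6.27 = 0.270 mmol/kg

[CO2*] = 0.270 mmol/kg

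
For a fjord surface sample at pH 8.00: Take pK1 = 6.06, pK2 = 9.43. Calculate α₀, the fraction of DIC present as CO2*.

α₀ = 0.0109

α₀ = 1 / (1 + K1/[H⁺] + K1K2/[H⁺]²) = 1 / (1 + 10^+1.94 + 10^+0.51)
   = 1 / (1 + 87.096 + 3.2359) = 1/91.332 = 0.01095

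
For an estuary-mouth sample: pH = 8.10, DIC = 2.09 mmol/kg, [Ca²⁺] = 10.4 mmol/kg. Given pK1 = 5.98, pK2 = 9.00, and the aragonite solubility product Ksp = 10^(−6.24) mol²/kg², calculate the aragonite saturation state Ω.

Ω = 4.20

α₂ = 1 / (1 + [H⁺]/K2 + [H⁺]²/(K1K2)) = 1 / (1 + 10^+0.90 + 10^-1.22)
   = 1 / (1 + 7.9433 + 0.060256) = 1/9.0035 = 0.1111
[CO3²⁻] = α₂ × DIC = 0.1111 × 2.09 = 0.2321 mmol/kg
Ksp = 10^(−6.24) = 5.754×10^-7
Ω = [Ca²⁺][CO3²⁻]/Ksp = (10.4×10^-3)(2.321×10^-4) / 5.754×10^-7 = 4.20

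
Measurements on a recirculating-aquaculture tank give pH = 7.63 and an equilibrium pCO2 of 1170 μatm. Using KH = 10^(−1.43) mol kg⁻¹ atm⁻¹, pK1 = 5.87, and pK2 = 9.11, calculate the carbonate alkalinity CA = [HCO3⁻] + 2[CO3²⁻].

CA = 2.67 mmol/kg

[CO2*] = KH · pCO2 = 10^(−1.43) × 1170×10^-6 = 4.347×10^-5 mol/kg
α₀ = 1/(1 + K1/[H⁺] + K1K2/[H⁺]²) = 1/(1 + 10^+1.76 + 10^+0.28) = 0.01654
DIC = [CO2*]/α₀ = 4.347×10^-5 / 0.01654 = 2.628 mmol/kg
CA = (α₁ + 2α₂)·DIC = (0.9519 + 2×0.03152) × 2.628 = 2.67 mmol/kg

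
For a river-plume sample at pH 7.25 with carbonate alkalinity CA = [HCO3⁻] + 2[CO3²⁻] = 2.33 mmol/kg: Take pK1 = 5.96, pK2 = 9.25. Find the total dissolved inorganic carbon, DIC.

DIC = 2.42 mmol/kg

CA = [HCO3⁻] + 2[CO3²⁻] = (α₁ + 2α₂)·DIC
At pH 7.25: [H⁺]/K1 = 10^-1.29 = 0.051286, K2/[H⁺] = 10^-2.00 = 0.010000
α₁ = 1/(1 + 0.051286 + 0.010000) = 1/1.0613 = 0.9423; α₂ = α₁·K2/[H⁺] = 0.009423
α₁ + 2α₂ = 0.9611
DIC = CA / (α₁ + 2α₂) = 2.33 / 0.9611 = 2.42 mmol/kg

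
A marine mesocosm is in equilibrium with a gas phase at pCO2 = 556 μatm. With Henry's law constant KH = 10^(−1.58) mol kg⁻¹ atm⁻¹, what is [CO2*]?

KH = 10^(−1.58) = 2.630×10^-2 mol kg⁻¹ atm⁻¹
[CO2*] = KH · pCO2 = 2.630×10^-2 × 556×10^-6 atm = 1.46×10^-5 mol/kg

[CO2*] = 14.6 μmol/kg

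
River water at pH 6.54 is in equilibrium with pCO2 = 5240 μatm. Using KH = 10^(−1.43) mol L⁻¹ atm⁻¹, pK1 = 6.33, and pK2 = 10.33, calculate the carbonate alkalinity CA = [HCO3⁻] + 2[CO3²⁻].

[CO2*] = KH · pCO2 = 10^(−1.43) × 5240×10^-6 = 1.947×10^-4 mol/L
α₀ = 1/(1 + K1/[H⁺] + K1K2/[H⁺]²) = 1/(1 + 10^+0.21 + 10^-3.58) = 0.3814
DIC = [CO2*]/α₀ = 1.947×10^-4 / 0.3814 = 0.5105 mmol/L
CA = (α₁ + 2α₂)·DIC = (0.6185 + 2×0.0001003) × 0.5105 = 0.316 mmol/L

CA = 0.316 mmol/L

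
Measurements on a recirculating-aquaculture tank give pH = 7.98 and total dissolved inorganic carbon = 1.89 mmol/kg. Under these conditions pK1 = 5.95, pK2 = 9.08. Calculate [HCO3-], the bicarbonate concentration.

α₁ = 1 / (1 + [H⁺]/K1 + K2/[H⁺]) = 1 / (1 + 10^-2.03 + 10^-1.10)
   = 1 / (1 + 0.0093325 + 0.079433) = 1/1.0888 = 0.9185
[HCO3⁻] = α₁ × DIC = 0.9185 × 1.89 = 1.74 mmol/kg

[HCO3⁻] = 1.74 mmol/kg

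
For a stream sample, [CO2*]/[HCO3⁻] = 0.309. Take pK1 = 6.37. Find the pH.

pH = 6.88

From K1 = [H⁺][HCO3⁻]/[CO2*]:  pH = pK1 − log₁₀([CO2*]/[HCO3⁻])
log₁₀(0.309) = -0.510
pH = 6.37 − (-0.510) = 6.88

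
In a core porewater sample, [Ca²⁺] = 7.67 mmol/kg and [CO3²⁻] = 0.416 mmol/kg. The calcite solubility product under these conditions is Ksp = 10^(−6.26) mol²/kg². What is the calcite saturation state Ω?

Ω = 5.81

Ksp = 10^(−6.26) = 5.495×10^-7
Ω = [Ca²⁺][CO3²⁻]/Ksp = (7.67×10^-3)(0.416×10^-3) / 5.495×10^-7 = 5.81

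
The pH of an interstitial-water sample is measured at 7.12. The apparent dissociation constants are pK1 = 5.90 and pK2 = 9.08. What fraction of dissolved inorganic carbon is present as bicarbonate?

α₁ = 0.934

α₁ = 1 / (1 + [H⁺]/K1 + K2/[H⁺]) = 1 / (1 + 10^-1.22 + 10^-1.96)
   = 1 / (1 + 0.060256 + 0.010965) = 1/1.0712 = 0.9335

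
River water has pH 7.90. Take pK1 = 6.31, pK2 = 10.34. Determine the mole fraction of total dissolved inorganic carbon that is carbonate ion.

α₂ = 1 / (1 + [H⁺]/K2 + [H⁺]²/(K1K2)) = 1 / (1 + 10^+2.44 + 10^+0.85)
   = 1 / (1 + 275.42 + 7.0795) = 1/283.50 = 0.003527

α₂ = 0.00353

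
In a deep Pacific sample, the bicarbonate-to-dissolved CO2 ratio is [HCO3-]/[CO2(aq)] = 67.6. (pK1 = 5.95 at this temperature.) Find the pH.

From K1 = [H⁺][HCO3-]/[CO2(aq)]:  pH = pK1 + log₁₀([HCO3-]/[CO2(aq)])
log₁₀(67.6) = +1.830
pH = 5.95 + (+1.830) = 7.78

pH = 7.78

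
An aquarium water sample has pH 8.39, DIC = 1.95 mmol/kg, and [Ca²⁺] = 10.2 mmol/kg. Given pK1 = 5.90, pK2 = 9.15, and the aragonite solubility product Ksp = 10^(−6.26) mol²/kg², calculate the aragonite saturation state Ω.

α₂ = 1 / (1 + [H⁺]/K2 + [H⁺]²/(K1K2)) = 1 / (1 + 10^+0.76 + 10^-1.73)
   = 1 / (1 + 5.7544 + 0.018621) = 1/6.7730 = 0.1476
[CO3²⁻] = α₂ × DIC = 0.1476 × 1.95 = 0.2879 mmol/kg
Ksp = 10^(−6.26) = 5.495×10^-7
Ω = [Ca²⁺][CO3²⁻]/Ksp = (10.2×10^-3)(2.879×10^-4) / 5.495×10^-7 = 5.34

Ω = 5.34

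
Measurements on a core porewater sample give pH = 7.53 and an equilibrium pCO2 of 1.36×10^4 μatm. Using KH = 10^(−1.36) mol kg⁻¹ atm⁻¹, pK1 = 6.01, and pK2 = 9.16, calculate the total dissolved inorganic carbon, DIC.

[CO2*] = KH · pCO2 = 10^(−1.36) × 1.36×10^4×10^-6 = 5.937×10^-4 mol/kg
α₀ = 1/(1 + K1/[H⁺] + K1K2/[H⁺]²) = 1/(1 + 10^+1.52 + 10^-0.11) = 0.02866
DIC = [CO2*]/α₀ = 5.937×10^-4 / 0.02866 = 20.7 mmol/kg

DIC = 20.7 mmol/kg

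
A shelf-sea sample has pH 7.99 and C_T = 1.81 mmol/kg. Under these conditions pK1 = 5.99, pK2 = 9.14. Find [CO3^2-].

[CO3²⁻] = 0.119 mmol/kg

α₂ = 1 / (1 + [H⁺]/K2 + [H⁺]²/(K1K2)) = 1 / (1 + 10^+1.15 + 10^-0.85)
   = 1 / (1 + 14.125 + 0.14125) = 1/15.267 = 0.06550
[CO3²⁻] = α₂ × DIC = 0.06550 × 1.81 = 0.119 mmol/kg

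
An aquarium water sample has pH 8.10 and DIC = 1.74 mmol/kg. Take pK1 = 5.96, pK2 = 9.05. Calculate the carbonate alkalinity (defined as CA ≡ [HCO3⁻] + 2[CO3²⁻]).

CA = 1.90 mmol/kg

CA = [HCO3⁻] + 2[CO3²⁻] = (α₁ + 2α₂)·DIC
At pH 8.10: [H⁺]/K1 = 10^-2.14 = 0.0072444, K2/[H⁺] = 10^-0.95 = 0.11220
α₁ = 1/(1 + 0.0072444 + 0.11220) = 1/1.1194 = 0.8933; α₂ = α₁·K2/[H⁺] = 0.1002
α₁ + 2α₂ = 1.0938
CA = 1.0938 × 1.74 = 1.90 mmol/kg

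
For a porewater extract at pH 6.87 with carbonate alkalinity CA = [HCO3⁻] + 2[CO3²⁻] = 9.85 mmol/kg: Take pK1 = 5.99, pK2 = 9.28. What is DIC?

DIC = 11.1 mmol/kg

CA = [HCO3⁻] + 2[CO3²⁻] = (α₁ + 2α₂)·DIC
At pH 6.87: [H⁺]/K1 = 10^-0.88 = 0.13183, K2/[H⁺] = 10^-2.41 = 0.0038905
α₁ = 1/(1 + 0.13183 + 0.0038905) = 1/1.1357 = 0.8805; α₂ = α₁·K2/[H⁺] = 0.003426
α₁ + 2α₂ = 0.8874
DIC = CA / (α₁ + 2α₂) = 9.85 / 0.8874 = 11.1 mmol/kg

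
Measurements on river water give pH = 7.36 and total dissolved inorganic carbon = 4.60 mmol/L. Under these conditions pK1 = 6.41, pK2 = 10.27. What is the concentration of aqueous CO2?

[CO2*] = 0.464 mmol/L

α₀ = 1 / (1 + K1/[H⁺] + K1K2/[H⁺]²) = 1 / (1 + 10^+0.95 + 10^-1.96)
   = 1 / (1 + 8.9125 + 0.010965) = 1/9.9235 = 0.1008
[CO2*] = α₀ × DIC = 0.1008 × 4.60 = 0.464 mmol/L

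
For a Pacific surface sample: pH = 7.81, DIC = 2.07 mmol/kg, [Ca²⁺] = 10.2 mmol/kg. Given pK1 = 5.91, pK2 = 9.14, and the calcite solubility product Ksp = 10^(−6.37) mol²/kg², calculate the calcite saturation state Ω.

Ω = 2.19

α₂ = 1 / (1 + [H⁺]/K2 + [H⁺]²/(K1K2)) = 1 / (1 + 10^+1.33 + 10^-0.57)
   = 1 / (1 + 21.380 + 0.26915) = 1/22.649 = 0.04415
[CO3²⁻] = α₂ × DIC = 0.04415 × 2.07 = 0.09140 mmol/kg
Ksp = 10^(−6.37) = 4.266×10^-7
Ω = [Ca²⁺][CO3²⁻]/Ksp = (10.2×10^-3)(9.140×10^-5) / 4.266×10^-7 = 2.19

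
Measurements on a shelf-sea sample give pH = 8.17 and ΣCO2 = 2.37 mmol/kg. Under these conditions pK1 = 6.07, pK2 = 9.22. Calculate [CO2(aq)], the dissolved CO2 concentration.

α₀ = 1 / (1 + K1/[H⁺] + K1K2/[H⁺]²) = 1 / (1 + 10^+2.10 + 10^+1.05)
   = 1 / (1 + 125.89 + 11.220) = 1/138.11 = 0.007240
[CO2*] = α₀ × DIC = 0.007240 × 2.37 = 0.0172 mmol/kg = 17.2 μmol/kg

[CO2*] = 17.2 μmol/kg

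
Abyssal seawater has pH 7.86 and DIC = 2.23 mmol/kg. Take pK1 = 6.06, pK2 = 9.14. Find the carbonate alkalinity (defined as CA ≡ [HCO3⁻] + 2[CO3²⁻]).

CA = [HCO3⁻] + 2[CO3²⁻] = (α₁ + 2α₂)·DIC
At pH 7.86: [H⁺]/K1 = 10^-1.80 = 0.015849, K2/[H⁺] = 10^-1.28 = 0.052481
α₁ = 1/(1 + 0.015849 + 0.052481) = 1/1.0683 = 0.9360; α₂ = α₁·K2/[H⁺] = 0.04912
α₁ + 2α₂ = 1.0343
CA = 1.0343 × 2.23 = 2.31 mmol/kg

CA = 2.31 mmol/kg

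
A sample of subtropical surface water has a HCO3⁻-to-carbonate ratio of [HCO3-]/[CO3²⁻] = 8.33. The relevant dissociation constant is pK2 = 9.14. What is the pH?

From K2 = [H⁺][CO3²⁻]/[HCO3-]:  pH = pK2 − log₁₀([HCO3-]/[CO3²⁻])
log₁₀(8.33) = +0.921
pH = 9.14 − (+0.921) = 8.22

pH = 8.22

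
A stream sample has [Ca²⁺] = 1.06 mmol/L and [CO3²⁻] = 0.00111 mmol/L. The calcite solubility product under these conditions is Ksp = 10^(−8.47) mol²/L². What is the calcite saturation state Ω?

Ksp = 10^(−8.47) = 3.388×10^-9
Ω = [Ca²⁺][CO3²⁻]/Ksp = (1.06×10^-3)(0.00111×10^-3) / 3.388×10^-9 = 0.347

Ω = 0.347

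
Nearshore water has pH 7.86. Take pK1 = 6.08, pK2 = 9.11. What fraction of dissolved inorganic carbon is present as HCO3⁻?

α₁ = 1 / (1 + [H⁺]/K1 + K2/[H⁺]) = 1 / (1 + 10^-1.78 + 10^-1.25)
   = 1 / (1 + 0.016596 + 0.056234) = 1/1.0728 = 0.9321

α₁ = 0.932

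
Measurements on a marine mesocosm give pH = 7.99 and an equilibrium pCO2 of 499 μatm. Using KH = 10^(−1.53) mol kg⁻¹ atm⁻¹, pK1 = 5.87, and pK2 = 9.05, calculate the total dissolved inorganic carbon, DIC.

DIC = 2.13 mmol/kg

[CO2*] = KH · pCO2 = 10^(−1.53) × 499×10^-6 = 1.473×10^-5 mol/kg
α₀ = 1/(1 + K1/[H⁺] + K1K2/[H⁺]²) = 1/(1 + 10^+2.12 + 10^+1.06) = 0.006930
DIC = [CO2*]/α₀ = 1.473×10^-5 / 0.006930 = 2.13 mmol/kg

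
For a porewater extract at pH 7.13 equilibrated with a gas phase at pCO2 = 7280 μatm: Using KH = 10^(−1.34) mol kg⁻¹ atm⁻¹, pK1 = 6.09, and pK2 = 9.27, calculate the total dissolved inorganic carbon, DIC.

[CO2*] = KH · pCO2 = 10^(−1.34) × 7280×10^-6 = 3.328×10^-4 mol/kg
α₀ = 1/(1 + K1/[H⁺] + K1K2/[H⁺]²) = 1/(1 + 10^+1.04 + 10^-1.10) = 0.08303
DIC = [CO2*]/α₀ = 3.328×10^-4 / 0.08303 = 4.01 mmol/kg

DIC = 4.01 mmol/kg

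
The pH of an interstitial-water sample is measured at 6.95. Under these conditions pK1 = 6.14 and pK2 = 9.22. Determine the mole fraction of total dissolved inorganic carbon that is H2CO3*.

α₀ = 0.133

α₀ = 1 / (1 + K1/[H⁺] + K1K2/[H⁺]²) = 1 / (1 + 10^+0.81 + 10^-1.46)
   = 1 / (1 + 6.4565 + 0.034674) = 1/7.4912 = 0.1335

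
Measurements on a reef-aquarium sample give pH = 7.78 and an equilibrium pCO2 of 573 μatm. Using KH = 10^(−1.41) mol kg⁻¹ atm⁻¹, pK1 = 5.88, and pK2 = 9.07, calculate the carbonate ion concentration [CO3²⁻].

[CO3²⁻] = 0.0908 mmol/kg

[CO2*] = KH · pCO2 = 10^(−1.41) × 573×10^-6 = 2.229×10^-5 mol/kg
α₀ = 1/(1 + K1/[H⁺] + K1K2/[H⁺]²) = 1/(1 + 10^+1.90 + 10^+0.61) = 0.01183
DIC = [CO2*]/α₀ = 2.229×10^-5 / 0.01183 = 1.884 mmol/kg
[CO3²⁻] = α₂·DIC; α₂ = 0.04821, so [CO3²⁻] = 0.04821 × 1.884 = 0.0908 mmol/kg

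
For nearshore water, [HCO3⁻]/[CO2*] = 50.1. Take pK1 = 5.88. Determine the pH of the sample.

pH = 7.58

From K1 = [H⁺][HCO3⁻]/[CO2*]:  pH = pK1 + log₁₀([HCO3⁻]/[CO2*])
log₁₀(50.1) = +1.700
pH = 5.88 + (+1.700) = 7.58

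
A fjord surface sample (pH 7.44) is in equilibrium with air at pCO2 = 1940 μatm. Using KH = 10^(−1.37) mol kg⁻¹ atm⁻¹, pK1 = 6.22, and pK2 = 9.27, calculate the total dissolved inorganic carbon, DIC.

[CO2*] = KH · pCO2 = 10^(−1.37) × 1940×10^-6 = 8.276×10^-5 mol/kg
α₀ = 1/(1 + K1/[H⁺] + K1K2/[H⁺]²) = 1/(1 + 10^+1.22 + 10^-0.61) = 0.05605
DIC = [CO2*]/α₀ = 8.276×10^-5 / 0.05605 = 1.48 mmol/kg

DIC = 1.48 mmol/kg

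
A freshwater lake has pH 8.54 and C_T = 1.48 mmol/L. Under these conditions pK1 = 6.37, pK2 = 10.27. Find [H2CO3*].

α₀ = 1 / (1 + K1/[H⁺] + K1K2/[H⁺]²) = 1 / (1 + 10^+2.17 + 10^+0.44)
   = 1 / (1 + 147.91 + 2.7542) = 1/151.67 = 0.006593
[CO2*] = α₀ × DIC = 0.006593 × 1.48 = 0.00976 mmol/L = 9.76 μmol/L

[CO2*] = 9.76 μmol/L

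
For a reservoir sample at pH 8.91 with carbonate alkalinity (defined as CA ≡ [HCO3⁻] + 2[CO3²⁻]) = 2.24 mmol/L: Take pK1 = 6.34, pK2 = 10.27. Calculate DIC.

DIC = 2.16 mmol/L

CA = [HCO3⁻] + 2[CO3²⁻] = (α₁ + 2α₂)·DIC
At pH 8.91: [H⁺]/K1 = 10^-2.57 = 0.0026915, K2/[H⁺] = 10^-1.36 = 0.043652
α₁ = 1/(1 + 0.0026915 + 0.043652) = 1/1.0463 = 0.9557; α₂ = α₁·K2/[H⁺] = 0.04172
α₁ + 2α₂ = 1.0391
DIC = CA / (α₁ + 2α₂) = 2.24 / 1.0391 = 2.16 mmol/L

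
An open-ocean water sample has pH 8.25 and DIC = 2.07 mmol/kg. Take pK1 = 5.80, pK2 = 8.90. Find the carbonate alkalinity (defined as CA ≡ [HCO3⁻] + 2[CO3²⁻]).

CA = [HCO3⁻] + 2[CO3²⁻] = (α₁ + 2α₂)·DIC
At pH 8.25: [H⁺]/K1 = 10^-2.45 = 0.0035481, K2/[H⁺] = 10^-0.65 = 0.22387
α₁ = 1/(1 + 0.0035481 + 0.22387) = 1/1.2274 = 0.8147; α₂ = α₁·K2/[H⁺] = 0.1824
α₁ + 2α₂ = 1.1795
CA = 1.1795 × 2.07 = 2.44 mmol/kg

CA = 2.44 mmol/kg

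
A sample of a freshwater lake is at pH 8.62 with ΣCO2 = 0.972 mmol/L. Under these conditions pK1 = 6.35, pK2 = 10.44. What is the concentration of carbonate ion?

α₂ = 1 / (1 + [H⁺]/K2 + [H⁺]²/(K1K2)) = 1 / (1 + 10^+1.82 + 10^-0.45)
   = 1 / (1 + 66.069 + 0.35481) = 1/67.424 = 0.01483
[CO3²⁻] = α₂ × DIC = 0.01483 × 0.972 = 0.0144 mmol/L = 14.4 μmol/L

[CO3²⁻] = 14.4 μmol/L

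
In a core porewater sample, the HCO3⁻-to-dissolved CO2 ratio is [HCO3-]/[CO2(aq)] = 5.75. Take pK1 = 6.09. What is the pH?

pH = 6.85

From K1 = [H⁺][HCO3-]/[CO2(aq)]:  pH = pK1 + log₁₀([HCO3-]/[CO2(aq)])
log₁₀(5.75) = +0.760
pH = 6.09 + (+0.760) = 6.85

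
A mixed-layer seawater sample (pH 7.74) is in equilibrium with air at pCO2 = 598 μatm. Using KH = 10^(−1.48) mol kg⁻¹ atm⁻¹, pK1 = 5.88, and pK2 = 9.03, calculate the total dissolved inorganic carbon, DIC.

[CO2*] = KH · pCO2 = 10^(−1.48) × 598×10^-6 = 1.980×10^-5 mol/kg
α₀ = 1/(1 + K1/[H⁺] + K1K2/[H⁺]²) = 1/(1 + 10^+1.86 + 10^+0.57) = 0.01296
DIC = [CO2*]/α₀ = 1.980×10^-5 / 0.01296 = 1.53 mmol/kg

DIC = 1.53 mmol/kg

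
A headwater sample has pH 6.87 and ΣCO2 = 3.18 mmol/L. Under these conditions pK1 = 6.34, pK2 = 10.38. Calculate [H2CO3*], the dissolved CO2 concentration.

[CO2*] = 0.724 mmol/L

α₀ = 1 / (1 + K1/[H⁺] + K1K2/[H⁺]²) = 1 / (1 + 10^+0.53 + 10^-2.98)
   = 1 / (1 + 3.3884 + 0.0010471) = 1/4.3895 = 0.2278
[CO2*] = α₀ × DIC = 0.2278 × 3.18 = 0.724 mmol/L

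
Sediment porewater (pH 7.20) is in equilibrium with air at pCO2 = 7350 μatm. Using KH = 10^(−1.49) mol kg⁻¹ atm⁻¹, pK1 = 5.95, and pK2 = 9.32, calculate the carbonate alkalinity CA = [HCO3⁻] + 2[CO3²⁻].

CA = 4.29 mmol/kg

[CO2*] = KH · pCO2 = 10^(−1.49) × 7350×10^-6 = 2.378×10^-4 mol/kg
α₀ = 1/(1 + K1/[H⁺] + K1K2/[H⁺]²) = 1/(1 + 10^+1.25 + 10^-0.87) = 0.05286
DIC = [CO2*]/α₀ = 2.378×10^-4 / 0.05286 = 4.499 mmol/kg
CA = (α₁ + 2α₂)·DIC = (0.9400 + 2×0.007131) × 4.499 = 4.29 mmol/kg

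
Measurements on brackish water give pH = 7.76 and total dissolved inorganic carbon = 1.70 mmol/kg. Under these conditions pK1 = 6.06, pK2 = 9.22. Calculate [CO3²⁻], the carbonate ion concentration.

[CO3²⁻] = 0.0559 mmol/kg

α₂ = 1 / (1 + [H⁺]/K2 + [H⁺]²/(K1K2)) = 1 / (1 + 10^+1.46 + 10^-0.24)
   = 1 / (1 + 28.840 + 0.57544) = 1/30.416 = 0.03288
[CO3²⁻] = α₂ × DIC = 0.03288 × 1.70 = 0.0559 mmol/kg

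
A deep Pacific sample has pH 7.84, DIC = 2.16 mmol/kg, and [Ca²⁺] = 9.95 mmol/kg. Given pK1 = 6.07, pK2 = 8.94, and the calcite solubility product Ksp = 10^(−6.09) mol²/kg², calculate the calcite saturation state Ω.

Ω = 1.92

α₂ = 1 / (1 + [H⁺]/K2 + [H⁺]²/(K1K2)) = 1 / (1 + 10^+1.10 + 10^-0.67)
   = 1 / (1 + 12.589 + 0.21380) = 1/13.803 = 0.07245
[CO3²⁻] = α₂ × DIC = 0.07245 × 2.16 = 0.1565 mmol/kg
Ksp = 10^(−6.09) = 8.128×10^-7
Ω = [Ca²⁺][CO3²⁻]/Ksp = (9.95×10^-3)(1.565×10^-4) / 8.128×10^-7 = 1.92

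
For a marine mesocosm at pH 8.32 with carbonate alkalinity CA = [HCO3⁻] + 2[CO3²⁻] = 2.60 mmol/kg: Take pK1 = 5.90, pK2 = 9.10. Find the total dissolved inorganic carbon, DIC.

DIC = 2.28 mmol/kg

CA = [HCO3⁻] + 2[CO3²⁻] = (α₁ + 2α₂)·DIC
At pH 8.32: [H⁺]/K1 = 10^-2.42 = 0.0038019, K2/[H⁺] = 10^-0.78 = 0.16596
α₁ = 1/(1 + 0.0038019 + 0.16596) = 1/1.1698 = 0.8549; α₂ = α₁·K2/[H⁺] = 0.1419
α₁ + 2α₂ = 1.1386
DIC = CA / (α₁ + 2α₂) = 2.60 / 1.1386 = 2.28 mmol/kg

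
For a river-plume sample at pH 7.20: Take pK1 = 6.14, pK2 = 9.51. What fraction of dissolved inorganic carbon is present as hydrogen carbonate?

α₁ = 1 / (1 + [H⁺]/K1 + K2/[H⁺]) = 1 / (1 + 10^-1.06 + 10^-2.31)
   = 1 / (1 + 0.087096 + 0.0048978) = 1/1.0920 = 0.9158

α₁ = 0.916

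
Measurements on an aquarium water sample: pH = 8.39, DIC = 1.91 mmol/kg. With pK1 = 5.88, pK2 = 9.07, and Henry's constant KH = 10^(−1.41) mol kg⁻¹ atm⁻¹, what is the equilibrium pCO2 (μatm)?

pCO2 = 125 μatm

α₀ = 1 / (1 + K1/[H⁺] + K1K2/[H⁺]²) = 1 / (1 + 10^+2.51 + 10^+1.83)
   = 1 / (1 + 323.59 + 67.608) = 1/392.20 = 0.002550
[CO2*] = α₀ × DIC = 0.002550 × 1.91 = 0.004870 mmol/kg = 4.870 μmol/kg
pCO2 = [CO2*]/KH = 4.870×10^-6 / 3.890×10^-2 = 125 μatm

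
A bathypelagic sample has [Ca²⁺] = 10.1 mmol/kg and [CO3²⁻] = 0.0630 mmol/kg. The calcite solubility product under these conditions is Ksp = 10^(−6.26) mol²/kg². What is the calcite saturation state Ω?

Ksp = 10^(−6.26) = 5.495×10^-7
Ω = [Ca²⁺][CO3²⁻]/Ksp = (10.1×10^-3)(0.0630×10^-3) / 5.495×10^-7 = 1.16

Ω = 1.16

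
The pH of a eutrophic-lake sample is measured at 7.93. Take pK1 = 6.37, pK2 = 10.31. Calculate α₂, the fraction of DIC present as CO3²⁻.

α₂ = 1 / (1 + [H⁺]/K2 + [H⁺]²/(K1K2)) = 1 / (1 + 10^+2.38 + 10^+0.82)
   = 1 / (1 + 239.88 + 6.6069) = 1/247.49 = 0.004041

α₂ = 0.00404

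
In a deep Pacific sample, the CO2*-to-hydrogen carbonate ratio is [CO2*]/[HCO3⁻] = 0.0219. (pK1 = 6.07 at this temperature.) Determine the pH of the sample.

pH = 7.73

From K1 = [H⁺][HCO3⁻]/[CO2*]:  pH = pK1 − log₁₀([CO2*]/[HCO3⁻])
log₁₀(0.0219) = -1.660
pH = 6.07 − (-1.660) = 7.73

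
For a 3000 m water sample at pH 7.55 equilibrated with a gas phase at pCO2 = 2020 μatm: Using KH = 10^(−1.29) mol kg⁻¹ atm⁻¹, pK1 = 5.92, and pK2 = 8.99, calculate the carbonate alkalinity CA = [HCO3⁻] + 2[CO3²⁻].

[CO2*] = KH · pCO2 = 10^(−1.29) × 2020×10^-6 = 1.036×10^-4 mol/kg
α₀ = 1/(1 + K1/[H⁺] + K1K2/[H⁺]²) = 1/(1 + 10^+1.63 + 10^+0.19) = 0.02212
DIC = [CO2*]/α₀ = 1.036×10^-4 / 0.02212 = 4.683 mmol/kg
CA = (α₁ + 2α₂)·DIC = (0.9436 + 2×0.03426) × 4.683 = 4.74 mmol/kg

CA = 4.74 mmol/kg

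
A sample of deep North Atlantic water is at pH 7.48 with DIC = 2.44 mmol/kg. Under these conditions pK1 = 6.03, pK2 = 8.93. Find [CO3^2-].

α₂ = 1 / (1 + [H⁺]/K2 + [H⁺]²/(K1K2)) = 1 / (1 + 10^+1.45 + 10^+0.00)
   = 1 / (1 + 28.184 + 1.0000) = 1/30.184 = 0.03313
[CO3²⁻] = α₂ × DIC = 0.03313 × 2.44 = 0.0808 mmol/kg

[CO3²⁻] = 0.0808 mmol/kg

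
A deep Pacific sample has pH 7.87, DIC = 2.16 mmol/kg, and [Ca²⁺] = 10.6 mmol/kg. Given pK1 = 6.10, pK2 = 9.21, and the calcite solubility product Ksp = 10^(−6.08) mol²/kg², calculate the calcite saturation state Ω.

α₂ = 1 / (1 + [H⁺]/K2 + [H⁺]²/(K1K2)) = 1 / (1 + 10^+1.34 + 10^-0.43)
   = 1 / (1 + 21.878 + 0.37154) = 1/23.249 = 0.04301
[CO3²⁻] = α₂ × DIC = 0.04301 × 2.16 = 0.09291 mmol/kg
Ksp = 10^(−6.08) = 8.318×10^-7
Ω = [Ca²⁺][CO3²⁻]/Ksp = (10.6×10^-3)(9.291×10^-5) / 8.318×10^-7 = 1.18

Ω = 1.18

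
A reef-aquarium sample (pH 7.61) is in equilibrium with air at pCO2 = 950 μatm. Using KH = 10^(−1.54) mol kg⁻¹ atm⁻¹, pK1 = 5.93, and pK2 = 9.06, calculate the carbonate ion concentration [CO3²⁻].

[CO3²⁻] = 0.0465 mmol/kg

[CO2*] = KH · pCO2 = 10^(−1.54) × 950×10^-6 = 2.740×10^-5 mol/kg
α₀ = 1/(1 + K1/[H⁺] + K1K2/[H⁺]²) = 1/(1 + 10^+1.68 + 10^+0.23) = 0.01978
DIC = [CO2*]/α₀ = 2.740×10^-5 / 0.01978 = 1.385 mmol/kg
[CO3²⁻] = α₂·DIC; α₂ = 0.03359, so [CO3²⁻] = 0.03359 × 1.385 = 0.0465 mmol/kg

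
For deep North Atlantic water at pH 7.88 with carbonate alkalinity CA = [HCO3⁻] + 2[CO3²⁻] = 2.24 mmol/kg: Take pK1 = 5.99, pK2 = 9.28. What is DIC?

CA = [HCO3⁻] + 2[CO3²⁻] = (α₁ + 2α₂)·DIC
At pH 7.88: [H⁺]/K1 = 10^-1.89 = 0.012882, K2/[H⁺] = 10^-1.40 = 0.039811
α₁ = 1/(1 + 0.012882 + 0.039811) = 1/1.0527 = 0.9499; α₂ = α₁·K2/[H⁺] = 0.03782
α₁ + 2α₂ = 1.0256
DIC = CA / (α₁ + 2α₂) = 2.24 / 1.0256 = 2.18 mmol/kg

DIC = 2.18 mmol/kg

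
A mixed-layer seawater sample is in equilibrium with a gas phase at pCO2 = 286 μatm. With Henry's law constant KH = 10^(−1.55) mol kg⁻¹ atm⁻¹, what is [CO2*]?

[CO2*] = 8.06 μmol/kg

KH = 10^(−1.55) = 2.818×10^-2 mol kg⁻¹ atm⁻¹
[CO2*] = KH · pCO2 = 2.818×10^-2 × 286×10^-6 atm = 8.06×10^-6 mol/kg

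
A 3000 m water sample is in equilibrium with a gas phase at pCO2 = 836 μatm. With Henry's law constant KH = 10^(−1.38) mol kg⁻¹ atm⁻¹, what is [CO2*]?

[CO2*] = 34.9 μmol/kg

KH = 10^(−1.38) = 4.169×10^-2 mol kg⁻¹ atm⁻¹
[CO2*] = KH · pCO2 = 4.169×10^-2 × 836×10^-6 atm = 3.49×10^-5 mol/kg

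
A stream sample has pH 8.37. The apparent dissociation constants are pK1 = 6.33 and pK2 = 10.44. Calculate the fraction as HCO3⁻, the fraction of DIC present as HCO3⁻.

α₁ = 0.983

α₁ = 1 / (1 + [H⁺]/K1 + K2/[H⁺]) = 1 / (1 + 10^-2.04 + 10^-2.07)
   = 1 / (1 + 0.0091201 + 0.0085114) = 1/1.0176 = 0.9827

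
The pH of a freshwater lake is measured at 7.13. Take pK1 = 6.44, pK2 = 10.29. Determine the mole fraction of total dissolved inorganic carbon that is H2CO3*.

α₀ = 1 / (1 + K1/[H⁺] + K1K2/[H⁺]²) = 1 / (1 + 10^+0.69 + 10^-2.47)
   = 1 / (1 + 4.8978 + 0.0033884) = 1/5.9012 = 0.1695

α₀ = 0.169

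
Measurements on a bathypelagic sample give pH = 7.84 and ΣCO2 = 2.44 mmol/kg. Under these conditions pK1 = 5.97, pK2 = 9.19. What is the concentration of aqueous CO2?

[CO2*] = 0.0311 mmol/kg

α₀ = 1 / (1 + K1/[H⁺] + K1K2/[H⁺]²) = 1 / (1 + 10^+1.87 + 10^+0.52)
   = 1 / (1 + 74.131 + 3.3113) = 1/78.442 = 0.01275
[CO2*] = α₀ × DIC = 0.01275 × 2.44 = 0.0311 mmol/kg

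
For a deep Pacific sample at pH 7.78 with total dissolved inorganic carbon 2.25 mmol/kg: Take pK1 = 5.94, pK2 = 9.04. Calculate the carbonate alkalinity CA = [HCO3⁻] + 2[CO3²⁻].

CA = [HCO3⁻] + 2[CO3²⁻] = (α₁ + 2α₂)·DIC
At pH 7.78: [H⁺]/K1 = 10^-1.84 = 0.014454, K2/[H⁺] = 10^-1.26 = 0.054954
α₁ = 1/(1 + 0.014454 + 0.054954) = 1/1.0694 = 0.9351; α₂ = α₁·K2/[H⁺] = 0.05139
α₁ + 2α₂ = 1.0379
CA = 1.0379 × 2.25 = 2.34 mmol/kg

CA = 2.34 mmol/kg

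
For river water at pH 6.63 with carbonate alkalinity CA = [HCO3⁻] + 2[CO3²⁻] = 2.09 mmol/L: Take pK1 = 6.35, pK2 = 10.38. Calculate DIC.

DIC = 3.19 mmol/L

CA = [HCO3⁻] + 2[CO3²⁻] = (α₁ + 2α₂)·DIC
At pH 6.63: [H⁺]/K1 = 10^-0.28 = 0.52481, K2/[H⁺] = 10^-3.75 = 0.00017783
α₁ = 1/(1 + 0.52481 + 0.00017783) = 1/1.5250 = 0.6557; α₂ = α₁·K2/[H⁺] = 0.0001166
α₁ + 2α₂ = 0.6560
DIC = CA / (α₁ + 2α₂) = 2.09 / 0.6560 = 3.19 mmol/L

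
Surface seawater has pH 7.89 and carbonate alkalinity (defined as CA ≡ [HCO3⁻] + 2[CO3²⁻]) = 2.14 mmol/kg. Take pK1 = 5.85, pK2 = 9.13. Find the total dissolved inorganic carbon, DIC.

DIC = 2.05 mmol/kg

CA = [HCO3⁻] + 2[CO3²⁻] = (α₁ + 2α₂)·DIC
At pH 7.89: [H⁺]/K1 = 10^-2.04 = 0.0091201, K2/[H⁺] = 10^-1.24 = 0.057544
α₁ = 1/(1 + 0.0091201 + 0.057544) = 1/1.0667 = 0.9375; α₂ = α₁·K2/[H⁺] = 0.05395
α₁ + 2α₂ = 1.0454
DIC = CA / (α₁ + 2α₂) = 2.14 / 1.0454 = 2.05 mmol/kg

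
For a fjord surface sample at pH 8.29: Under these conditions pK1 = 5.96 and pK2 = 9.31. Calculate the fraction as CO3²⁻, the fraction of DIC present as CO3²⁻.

α₂ = 0.0868

α₂ = 1 / (1 + [H⁺]/K2 + [H⁺]²/(K1K2)) = 1 / (1 + 10^+1.02 + 10^-1.31)
   = 1 / (1 + 10.471 + 0.048978) = 1/11.520 = 0.08680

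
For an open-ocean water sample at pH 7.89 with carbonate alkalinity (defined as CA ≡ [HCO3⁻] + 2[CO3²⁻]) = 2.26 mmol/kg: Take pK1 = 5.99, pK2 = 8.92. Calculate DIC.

DIC = 2.11 mmol/kg

CA = [HCO3⁻] + 2[CO3²⁻] = (α₁ + 2α₂)·DIC
At pH 7.89: [H⁺]/K1 = 10^-1.90 = 0.012589, K2/[H⁺] = 10^-1.03 = 0.093325
α₁ = 1/(1 + 0.012589 + 0.093325) = 1/1.1059 = 0.9042; α₂ = α₁·K2/[H⁺] = 0.08439
α₁ + 2α₂ = 1.0730
DIC = CA / (α₁ + 2α₂) = 2.26 / 1.0730 = 2.11 mmol/kg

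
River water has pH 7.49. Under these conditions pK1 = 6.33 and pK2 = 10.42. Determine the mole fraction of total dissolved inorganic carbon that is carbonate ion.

α₂ = 1 / (1 + [H⁺]/K2 + [H⁺]²/(K1K2)) = 1 / (1 + 10^+2.93 + 10^+1.77)
   = 1 / (1 + 851.14 + 58.884) = 1/911.02 = 0.001098

α₂ = 0.00110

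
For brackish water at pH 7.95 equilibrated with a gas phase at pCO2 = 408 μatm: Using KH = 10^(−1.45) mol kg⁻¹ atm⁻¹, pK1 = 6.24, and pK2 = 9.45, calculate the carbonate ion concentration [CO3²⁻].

[CO3²⁻] = 0.0235 mmol/kg

[CO2*] = KH · pCO2 = 10^(−1.45) × 408×10^-6 = 1.448×10^-5 mol/kg
α₀ = 1/(1 + K1/[H⁺] + K1K2/[H⁺]²) = 1/(1 + 10^+1.71 + 10^+0.21) = 0.01855
DIC = [CO2*]/α₀ = 1.448×10^-5 / 0.01855 = 0.7804 mmol/kg
[CO3²⁻] = α₂·DIC; α₂ = 0.03008, so [CO3²⁻] = 0.03008 × 0.7804 = 0.0235 mmol/kg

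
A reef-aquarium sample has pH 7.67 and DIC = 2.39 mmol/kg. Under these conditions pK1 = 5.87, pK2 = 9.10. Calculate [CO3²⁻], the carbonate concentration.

α₂ = 1 / (1 + [H⁺]/K2 + [H⁺]²/(K1K2)) = 1 / (1 + 10^+1.43 + 10^-0.37)
   = 1 / (1 + 26.915 + 0.42658) = 1/28.342 = 0.03528
[CO3²⁻] = α₂ × DIC = 0.03528 × 2.39 = 0.0843 mmol/kg

[CO3²⁻] = 0.0843 mmol/kg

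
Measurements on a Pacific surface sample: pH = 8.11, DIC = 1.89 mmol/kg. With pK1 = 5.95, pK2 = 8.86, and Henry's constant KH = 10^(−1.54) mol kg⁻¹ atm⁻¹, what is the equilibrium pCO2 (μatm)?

pCO2 = 383 μatm

α₀ = 1 / (1 + K1/[H⁺] + K1K2/[H⁺]²) = 1 / (1 + 10^+2.16 + 10^+1.41)
   = 1 / (1 + 144.54 + 25.704) = 1/171.25 = 0.005839
[CO2*] = α₀ × DIC = 0.005839 × 1.89 = 0.01104 mmol/kg = 11.04 μmol/kg
pCO2 = [CO2*]/KH = 1.104×10^-5 / 2.884×10^-2 = 383 μatm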